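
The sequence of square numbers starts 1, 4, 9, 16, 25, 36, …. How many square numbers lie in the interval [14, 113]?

7

The n-th square number is n².
Smallest index with value ≥ 14: n = 4 (giving 16).
Largest index with value ≤ 113: n = 10 (giving 100).
Indices 4 through 10: 7 terms.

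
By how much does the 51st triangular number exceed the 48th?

51·52/2 = 1326 and 48·49/2 = 1176.
Difference: 1326 − 1176 = 150.

150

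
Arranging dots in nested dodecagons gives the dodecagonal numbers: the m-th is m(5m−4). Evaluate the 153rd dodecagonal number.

153·(5·153 − 4) = 153·761 = 116433.

116433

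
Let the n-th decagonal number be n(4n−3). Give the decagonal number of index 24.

The 24th decagonal number is n(4n−3) with n = 24.
24·(4·24 − 3) = 24·93 = 2232.

2232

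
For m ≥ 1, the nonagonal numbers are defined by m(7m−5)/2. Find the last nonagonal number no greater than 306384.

Solve n(7n−5)/2 ≤ 306384 for integer n.
n = 296 gives 305916 ≤ 306384, while n = 297 gives 307989 > 306384; so the answer is 305916.

305916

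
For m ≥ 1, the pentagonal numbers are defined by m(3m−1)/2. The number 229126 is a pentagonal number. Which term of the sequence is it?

Set n(3n−1)/2 = 229126, giving 3n² − n − 458252 = 0.
The discriminant is 1 + 24·229126 = 5499025, and √5499025 = 2345.
So n = (1 + 2345) / 6 = 2346/6 = 391.
Check: 391·(3·391 − 1)/2 = 229126. ✓

391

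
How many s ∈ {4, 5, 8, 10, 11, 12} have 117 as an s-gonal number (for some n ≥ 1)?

s = 4: P(4, 10) = 100 and P(4, 11) = 121; 117 is not s-gonal.
s = 5: P(5, 9) = 117. ✓
s = 8: P(8, 6) = 96 and P(8, 7) = 133; 117 is not s-gonal.
s = 10: P(10, 5) = 85 and P(10, 6) = 126; 117 is not s-gonal.
s = 11: P(11, 5) = 95 and P(11, 6) = 141; 117 is not s-gonal.
s = 12: P(12, 5) = 105 and P(12, 6) = 156; 117 is not s-gonal.
Hits: s ∈ {5} → 1.

1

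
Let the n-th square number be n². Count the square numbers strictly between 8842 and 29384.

77

The n-th square number is n².
Smallest index with value > 8842: n = 95 (giving 9025).
Largest index with value < 29384: n = 171 (giving 29241).
Indices 95 through 171: 77 terms.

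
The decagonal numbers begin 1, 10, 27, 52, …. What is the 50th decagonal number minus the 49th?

Consecutive decagonal numbers differ by 8n − 7: here 8·50 − 7 = 393.

393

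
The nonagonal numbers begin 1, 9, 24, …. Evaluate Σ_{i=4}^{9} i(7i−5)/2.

Σ i(7i−5)/2 = (7Σi² − 5Σi) / 2 over i = 4..9.
Σi = 45 − 6 = 39 and Σi² = 285 − 14 = 271.
(7·271 − 5·39) / 2 = 1702/2 = 851.

851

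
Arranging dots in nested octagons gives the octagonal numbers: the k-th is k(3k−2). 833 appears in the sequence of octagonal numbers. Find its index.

Set n(3n−2) = 833, giving 3n² − 2n − 833 = 0.
The discriminant is 4 + 12·833 = 10000, and √10000 = 100.
So n = (2 + 100) / 6 = 102/6 = 17.

17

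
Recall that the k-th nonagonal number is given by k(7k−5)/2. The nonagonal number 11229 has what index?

Set n(7n−5)/2 = 11229, giving 7n² − 5n − 22458 = 0.
The discriminant is 25 + 56·11229 = 628849, and √628849 = 793.
So n = (5 + 793) / 14 = 798/14 = 57.

57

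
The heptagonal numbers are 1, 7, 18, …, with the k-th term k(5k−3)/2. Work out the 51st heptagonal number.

The 51st heptagonal number is n(5n−3)/2 with n = 51.
51·(5·51 − 3)/2 = 51·252/2 = 51·126 = 6426.

6426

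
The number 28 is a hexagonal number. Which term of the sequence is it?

Set n(2n−1) = 28, giving 2n² − n − 28 = 0.
The discriminant is 1 + 8·28 = 225, and √225 = 15.
So n = (1 + 15) / 4 = 16/4 = 4.
Check: 4·(2·4 − 1) = 28. ✓

4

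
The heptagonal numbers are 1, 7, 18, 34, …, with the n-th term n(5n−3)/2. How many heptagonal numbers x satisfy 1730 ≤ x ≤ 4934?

The n-th heptagonal number is n(5n−3)/2.
Smallest index with value ≥ 1730: n = 27 (giving 1782).
Largest index with value ≤ 4934: n = 44 (giving 4774).
Indices 27 through 44: 18 terms.

18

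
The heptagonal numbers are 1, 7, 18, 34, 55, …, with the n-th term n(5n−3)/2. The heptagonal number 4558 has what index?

Set n(5n−3)/2 = 4558, giving 5n² − 3n − 9116 = 0.
The discriminant is 9 + 40·4558 = 182329, and √182329 = 427.
So n = (3 + 427) / 10 = 430/10 = 43.

43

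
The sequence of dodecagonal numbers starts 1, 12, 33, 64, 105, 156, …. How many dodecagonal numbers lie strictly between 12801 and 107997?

96

The n-th dodecagonal number is n(5n−4).
Smallest index with value > 12801: n = 52 (giving 13312).
Largest index with value < 107997: n = 147 (giving 107457).
Indices 52 through 147: 96 terms.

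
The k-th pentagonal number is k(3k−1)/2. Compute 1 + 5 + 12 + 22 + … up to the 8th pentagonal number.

Σ i(3i−1)/2 = (3Σi² − Σi) / 2 over i = 1..8.
Σi = 36 and Σi² = 204.
(3·204 − 1·36) / 2 = 576/2 = 288.

288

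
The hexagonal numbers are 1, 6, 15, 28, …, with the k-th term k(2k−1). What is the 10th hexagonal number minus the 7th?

99

10·(2·10 − 1) = 190 and 7·(2·7 − 1) = 91.
Difference: 190 − 91 = 99.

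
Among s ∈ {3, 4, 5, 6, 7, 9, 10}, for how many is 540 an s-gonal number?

s = 3: P(3, 32) = 528 and P(3, 33) = 561; 540 is not s-gonal.
s = 4: P(4, 23) = 529 and P(4, 24) = 576; 540 is not s-gonal.
s = 5: P(5, 19) = 532 and P(5, 20) = 590; 540 is not s-gonal.
s = 6: P(6, 16) = 496 and P(6, 17) = 561; 540 is not s-gonal.
s = 7: P(7, 15) = 540. ✓
s = 9: P(9, 12) = 474 and P(9, 13) = 559; 540 is not s-gonal.
s = 10: P(10, 12) = 540. ✓
Hits: s ∈ {7, 10} → 2.

2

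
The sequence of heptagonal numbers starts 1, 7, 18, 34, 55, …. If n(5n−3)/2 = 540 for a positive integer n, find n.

15

Set n(5n−3)/2 = 540, giving 5n² − 3n − 1080 = 0.
The discriminant is 9 + 40·540 = 21609, and √21609 = 147.
So n = (3 + 147) / 10 = 150/10 = 15.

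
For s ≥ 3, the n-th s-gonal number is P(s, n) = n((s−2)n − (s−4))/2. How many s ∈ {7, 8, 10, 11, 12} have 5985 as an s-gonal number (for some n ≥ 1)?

2

s = 7: P(7, 49) = 5929 and P(7, 50) = 6175; 5985 is not s-gonal.
s = 8: P(8, 45) = 5985. ✓
s = 10: P(10, 39) = 5967 and P(10, 40) = 6280; 5985 is not s-gonal.
s = 11: P(11, 36) = 5706 and P(11, 37) = 6031; 5985 is not s-gonal.
s = 12: P(12, 35) = 5985. ✓
Hits: s ∈ {8, 12} → 2.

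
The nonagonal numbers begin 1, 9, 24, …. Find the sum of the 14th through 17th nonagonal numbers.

Σ i(7i−5)/2 = (7Σi² − 5Σi) / 2 over i = 14..17.
Σi = 153 − 91 = 62 and Σi² = 1785 − 819 = 966.
(7·966 − 5·62) / 2 = 6452/2 = 3226.

3226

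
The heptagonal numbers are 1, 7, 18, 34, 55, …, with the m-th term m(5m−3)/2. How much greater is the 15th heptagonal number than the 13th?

137

15·(5·15 − 3)/2 = 540 and 13·(5·13 − 3)/2 = 403.
Difference: 540 − 403 = 137.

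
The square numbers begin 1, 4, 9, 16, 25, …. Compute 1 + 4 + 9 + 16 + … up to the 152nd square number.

Σ_{i=1}^{152} i² = 152·153·305/6 = 1182180.

1182180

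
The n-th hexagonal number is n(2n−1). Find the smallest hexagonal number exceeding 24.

28

Solve n(2n−1) > 24 for integer n.
The largest n with value ≤ 24 is 3 (since 15 ≤ 24 < 28), so the first above is n = 4, value 28.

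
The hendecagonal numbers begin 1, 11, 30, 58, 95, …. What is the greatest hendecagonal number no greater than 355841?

354341

Solve n(9n−7)/2 ≤ 355841 for integer n.
n = 281 gives 354341 ≤ 355841, while n = 282 gives 356871 > 355841; so the answer is 354341.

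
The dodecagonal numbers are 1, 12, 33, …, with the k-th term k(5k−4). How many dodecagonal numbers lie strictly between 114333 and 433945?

The n-th dodecagonal number is n(5n−4).
Smallest index with value > 114333: n = 152 (giving 114912).
Largest index with value < 433945: n = 294 (giving 431004).
Indices 152 through 294: 143 terms.

143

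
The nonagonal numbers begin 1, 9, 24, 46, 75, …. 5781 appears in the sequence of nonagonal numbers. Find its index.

41

Set n(7n−5)/2 = 5781, giving 7n² − 5n − 11562 = 0.
So n = (5 + 569) / 14 = 574/14 = 41.
Check: 41·(7·41 − 5)/2 = 5781. ✓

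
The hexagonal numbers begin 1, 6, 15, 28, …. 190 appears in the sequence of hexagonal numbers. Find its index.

Set n(2n−1) = 190, giving 2n² − n − 190 = 0.
So n = (1 + 39) / 4 = 40/4 = 10.

10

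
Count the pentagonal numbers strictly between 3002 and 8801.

The n-th pentagonal number is n(3n−1)/2.
Smallest index with value > 3002: n = 45 (giving 3015).
Largest index with value < 8801: n = 76 (giving 8626).
Indices 45 through 76: 32 terms.

32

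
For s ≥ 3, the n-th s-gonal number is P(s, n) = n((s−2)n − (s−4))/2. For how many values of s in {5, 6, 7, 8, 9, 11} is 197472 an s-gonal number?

s = 5: P(5, 363) = 197472. ✓
s = 6: P(6, 314) = 196878 and P(6, 315) = 198135; 197472 is not s-gonal.
s = 7: P(7, 281) = 196981 and P(7, 282) = 198387; 197472 is not s-gonal.
s = 8: P(8, 256) = 196096 and P(8, 257) = 197633; 197472 is not s-gonal.
s = 9: P(9, 237) = 195999 and P(9, 238) = 197659; 197472 is not s-gonal.
s = 11: P(11, 209) = 195833 and P(11, 210) = 197715; 197472 is not s-gonal.
Hits: s ∈ {5} → 1.

1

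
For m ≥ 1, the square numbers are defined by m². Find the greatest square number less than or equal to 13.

9

Solve n² ≤ 13 for integer n.
n = 3 gives 9 ≤ 13, while n = 4 gives 16 > 13; so the answer is 9.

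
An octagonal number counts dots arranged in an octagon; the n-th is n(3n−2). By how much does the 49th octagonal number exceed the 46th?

49·(3·49 − 2) = 7105 and 46·(3·46 − 2) = 6256.
Difference: 7105 − 6256 = 849.

849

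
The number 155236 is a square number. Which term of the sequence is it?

We need n² = 155236, so n = √155236 = 394.
Check: 394² = 155236. ✓

394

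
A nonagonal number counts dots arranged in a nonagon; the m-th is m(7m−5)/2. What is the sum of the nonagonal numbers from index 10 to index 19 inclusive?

Σ i(7i−5)/2 = (7Σi² − 5Σi) / 2 over i = 10..19.
Σi = 190 − 45 = 145 and Σi² = 2470 − 285 = 2185.
(7·2185 − 5·145) / 2 = 14570/2 = 7285.

7285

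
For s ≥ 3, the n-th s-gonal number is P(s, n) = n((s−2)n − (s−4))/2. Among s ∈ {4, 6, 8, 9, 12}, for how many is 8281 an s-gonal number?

2

s = 4: P(4, 91) = 8281. ✓
s = 6: P(6, 64) = 8128 and P(6, 65) = 8385; 8281 is not s-gonal.
s = 8: P(8, 52) = 8008 and P(8, 53) = 8321; 8281 is not s-gonal.
s = 9: P(9, 49) = 8281. ✓
s = 12: P(12, 41) = 8241 and P(12, 42) = 8652; 8281 is not s-gonal.
Hits: s ∈ {4, 9} → 2.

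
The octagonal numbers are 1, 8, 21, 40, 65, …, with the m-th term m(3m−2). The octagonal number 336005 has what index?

335

Set n(3n−2) = 336005, giving 3n² − 2n − 336005 = 0.
So n = (2 + 2008) / 6 = 2010/6 = 335.
Check: 335·(3·335 − 2) = 336005. ✓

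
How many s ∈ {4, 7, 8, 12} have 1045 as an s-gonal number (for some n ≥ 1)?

1

s = 4: P(4, 32) = 1024 and P(4, 33) = 1089; 1045 is not s-gonal.
s = 7: P(7, 20) = 970 and P(7, 21) = 1071; 1045 is not s-gonal.
s = 8: P(8, 19) = 1045. ✓
s = 12: P(12, 14) = 924 and P(12, 15) = 1065; 1045 is not s-gonal.
Hits: s ∈ {8} → 1.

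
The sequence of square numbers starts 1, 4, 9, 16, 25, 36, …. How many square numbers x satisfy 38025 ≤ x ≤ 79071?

The n-th square number is n².
Smallest index with value ≥ 38025: n = 195 (giving 38025).
Largest index with value ≤ 79071: n = 281 (giving 78961).
Indices 195 through 281: 87 terms.

87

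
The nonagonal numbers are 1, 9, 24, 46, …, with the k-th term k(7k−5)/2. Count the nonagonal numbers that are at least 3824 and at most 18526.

40

The n-th nonagonal number is n(7n−5)/2.
Smallest index with value ≥ 3824: n = 34 (giving 3961).
Largest index with value ≤ 18526: n = 73 (giving 18469).
Indices 34 through 73: 40 terms.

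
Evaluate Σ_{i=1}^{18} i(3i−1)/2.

Σ i(3i−1)/2 = (3Σi² − Σi) / 2 over i = 1..18.
Σi = 171 and Σi² = 2109.
(3·2109 − 1·171) / 2 = 6156/2 = 3078.

3078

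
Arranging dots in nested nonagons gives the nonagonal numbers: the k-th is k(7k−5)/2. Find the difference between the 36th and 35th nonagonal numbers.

246

Consecutive nonagonal numbers differ by 7n − 6: here 7·36 − 6 = 246.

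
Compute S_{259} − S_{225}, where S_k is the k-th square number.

259² = 67081 and 225² = 50625.
Difference: 67081 − 50625 = 16456.

16456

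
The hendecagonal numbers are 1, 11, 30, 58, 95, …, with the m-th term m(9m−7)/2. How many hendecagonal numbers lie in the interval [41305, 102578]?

55

The n-th hendecagonal number is n(9n−7)/2.
Smallest index with value ≥ 41305: n = 97 (giving 42001).
Largest index with value ≤ 102578: n = 151 (giving 102076).
Indices 97 through 151: 55 terms.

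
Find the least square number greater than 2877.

Solve n² > 2877 for integer n.
The largest n with value ≤ 2877 is 53 (since 2809 ≤ 2877 < 2916), so the first above is n = 54, value 2916.

2916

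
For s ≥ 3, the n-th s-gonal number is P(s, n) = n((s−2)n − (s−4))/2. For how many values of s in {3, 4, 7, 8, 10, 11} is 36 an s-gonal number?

s = 3: P(3, 8) = 36. ✓
s = 4: P(4, 6) = 36. ✓
s = 7: P(7, 4) = 34 and P(7, 5) = 55; 36 is not s-gonal.
s = 8: P(8, 3) = 21 and P(8, 4) = 40; 36 is not s-gonal.
s = 10: P(10, 3) = 27 and P(10, 4) = 52; 36 is not s-gonal.
s = 11: P(11, 3) = 30 and P(11, 4) = 58; 36 is not s-gonal.
Hits: s ∈ {3, 4} → 2.

2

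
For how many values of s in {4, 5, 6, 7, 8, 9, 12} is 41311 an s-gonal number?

1

s = 4: P(4, 203) = 41209 and P(4, 204) = 41616; 41311 is not s-gonal.
s = 5: P(5, 166) = 41251 and P(5, 167) = 41750; 41311 is not s-gonal.
s = 6: P(6, 143) = 40755 and P(6, 144) = 41328; 41311 is not s-gonal.
s = 7: P(7, 128) = 40768 and P(7, 129) = 41409; 41311 is not s-gonal.
s = 8: P(8, 117) = 40833 and P(8, 118) = 41536; 41311 is not s-gonal.
s = 9: P(9, 109) = 41311. ✓
s = 12: P(12, 91) = 41041 and P(12, 92) = 41952; 41311 is not s-gonal.
Hits: s ∈ {9} → 1.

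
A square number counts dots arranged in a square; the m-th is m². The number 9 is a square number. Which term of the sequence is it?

3

We need n² = 9, so n = √9 = 3.
Check: 3² = 9. ✓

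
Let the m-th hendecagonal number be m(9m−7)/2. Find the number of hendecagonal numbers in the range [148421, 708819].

216

The n-th hendecagonal number is n(9n−7)/2.
Smallest index with value ≥ 148421: n = 182 (giving 148421).
Largest index with value ≤ 708819: n = 397 (giving 707851).
Indices 182 through 397: 216 terms.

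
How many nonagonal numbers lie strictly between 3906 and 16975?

36

The n-th nonagonal number is n(7n−5)/2.
Smallest index with value > 3906: n = 34 (giving 3961).
Largest index with value < 16975: n = 69 (giving 16491).
Indices 34 through 69: 36 terms.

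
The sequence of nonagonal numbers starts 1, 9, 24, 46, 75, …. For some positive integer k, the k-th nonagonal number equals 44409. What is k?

113

Set n(7n−5)/2 = 44409, giving 7n² − 5n − 88818 = 0.
The discriminant is 25 + 56·44409 = 2486929, and √2486929 = 1577.
So n = (5 + 1577) / 14 = 1582/14 = 113.
Check: 113·(7·113 − 5)/2 = 44409. ✓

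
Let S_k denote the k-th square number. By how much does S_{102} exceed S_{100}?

102² = 10404 and 100² = 10000.
Difference: 10404 − 10000 = 404.

404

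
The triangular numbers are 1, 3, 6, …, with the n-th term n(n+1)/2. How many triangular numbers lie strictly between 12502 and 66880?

208

The n-th triangular number is n(n+1)/2.
Smallest index with value > 12502: n = 158 (giving 12561).
Largest index with value < 66880: n = 365 (giving 66795).
Indices 158 through 365: 208 terms.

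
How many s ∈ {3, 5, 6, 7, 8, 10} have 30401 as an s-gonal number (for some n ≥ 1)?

s = 3: P(3, 246) = 30381 and P(3, 247) = 30628; 30401 is not s-gonal.
s = 5: P(5, 142) = 30175 and P(5, 143) = 30602; 30401 is not s-gonal.
s = 6: P(6, 123) = 30135 and P(6, 124) = 30628; 30401 is not s-gonal.
s = 7: P(7, 110) = 30085 and P(7, 111) = 30636; 30401 is not s-gonal.
s = 8: P(8, 101) = 30401. ✓
s = 10: P(10, 87) = 30015 and P(10, 88) = 30712; 30401 is not s-gonal.
Hits: s ∈ {8} → 1.

1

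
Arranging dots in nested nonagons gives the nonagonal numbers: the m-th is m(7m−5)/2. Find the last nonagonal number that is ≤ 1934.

Solve n(7n−5)/2 ≤ 1934 for integer n.
n = 23 gives 1794 ≤ 1934, while n = 24 gives 1956 > 1934; so the answer is 1794.

1794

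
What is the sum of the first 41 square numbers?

Σ_{i=1}^{41} i² = 41·42·83/6 = 23821.

23821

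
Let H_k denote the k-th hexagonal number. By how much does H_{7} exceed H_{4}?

7·(2·7 − 1) = 91 and 4·(2·4 − 1) = 28.
Difference: 91 − 28 = 63.

63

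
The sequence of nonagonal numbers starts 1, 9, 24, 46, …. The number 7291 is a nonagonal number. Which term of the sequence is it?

46

Set n(7n−5)/2 = 7291, giving 7n² − 5n − 14582 = 0.
So n = (5 + 639) / 14 = 644/14 = 46.
Check: 46·(7·46 − 5)/2 = 7291. ✓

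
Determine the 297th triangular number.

The 297th triangular number is n(n+1)/2 with n = 297.
297·298/2 = 88506/2 = 44253.

44253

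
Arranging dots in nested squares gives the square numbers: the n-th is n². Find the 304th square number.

The 304th square number is n² with n = 304.
304² = 92416.

92416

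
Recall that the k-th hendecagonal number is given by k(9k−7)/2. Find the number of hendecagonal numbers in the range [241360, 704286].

165

The n-th hendecagonal number is n(9n−7)/2.
Smallest index with value ≥ 241360: n = 232 (giving 241396).
Largest index with value ≤ 704286: n = 396 (giving 704286).
Indices 232 through 396: 165 terms.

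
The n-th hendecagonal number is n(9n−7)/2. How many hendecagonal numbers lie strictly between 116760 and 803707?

262

The n-th hendecagonal number is n(9n−7)/2.
Smallest index with value > 116760: n = 162 (giving 117531).
Largest index with value < 803707: n = 423 (giving 803700).
Indices 162 through 423: 262 terms.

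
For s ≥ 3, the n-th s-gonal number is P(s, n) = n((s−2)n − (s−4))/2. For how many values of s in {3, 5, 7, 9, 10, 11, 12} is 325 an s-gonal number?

2

s = 3: P(3, 25) = 325. ✓
s = 5: P(5, 14) = 287 and P(5, 15) = 330; 325 is not s-gonal.
s = 7: P(7, 11) = 286 and P(7, 12) = 342; 325 is not s-gonal.
s = 9: P(9, 10) = 325. ✓
s = 10: P(10, 9) = 297 and P(10, 10) = 370; 325 is not s-gonal.
s = 11: P(11, 8) = 260 and P(11, 9) = 333; 325 is not s-gonal.
s = 12: P(12, 8) = 288 and P(12, 9) = 369; 325 is not s-gonal.
Hits: s ∈ {3, 9} → 2.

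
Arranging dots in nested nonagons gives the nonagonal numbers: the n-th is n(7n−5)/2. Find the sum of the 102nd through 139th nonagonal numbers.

Σ i(7i−5)/2 = (7Σi² − 5Σi) / 2 over i = 102..139.
Σi = 9730 − 5151 = 4579 and Σi² = 904890 − 348551 = 556339.
(7·556339 − 5·4579) / 2 = 3871478/2 = 1935739.

1935739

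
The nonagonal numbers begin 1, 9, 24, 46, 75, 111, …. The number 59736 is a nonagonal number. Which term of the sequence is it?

Set n(7n−5)/2 = 59736, giving 7n² − 5n − 119472 = 0.
The discriminant is 25 + 56·59736 = 3345241, and √3345241 = 1829.
So n = (5 + 1829) / 14 = 1834/14 = 131.
Check: 131·(7·131 − 5)/2 = 59736. ✓

131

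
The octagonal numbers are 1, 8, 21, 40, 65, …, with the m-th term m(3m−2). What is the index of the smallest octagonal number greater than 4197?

38

Solve n(3n−2) > 4197 for integer n.
The largest n with value ≤ 4197 is 37 (since 4033 ≤ 4197 < 4256), so the first above is n = 38, value 4256.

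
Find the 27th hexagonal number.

1431

The 27th hexagonal number is n(2n−1) with n = 27.
27·(2·27 − 1) = 27·53 = 1431.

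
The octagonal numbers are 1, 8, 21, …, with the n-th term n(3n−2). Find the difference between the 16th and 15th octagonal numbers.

91

Consecutive octagonal numbers differ by 6n − 5: here 6·16 − 5 = 91.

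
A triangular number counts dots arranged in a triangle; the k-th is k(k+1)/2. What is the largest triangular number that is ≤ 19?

Solve n(n+1)/2 ≤ 19 for integer n.
n = 5 gives 15 ≤ 19, while n = 6 gives 21 > 19; so the answer is 15.

15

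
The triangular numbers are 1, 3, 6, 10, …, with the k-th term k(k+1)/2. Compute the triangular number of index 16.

136

The 16th triangular number is n(n+1)/2 with n = 16.
16·17/2 = 272/2 = 136.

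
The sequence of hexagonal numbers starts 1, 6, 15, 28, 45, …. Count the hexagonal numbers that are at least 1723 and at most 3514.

13

The n-th hexagonal number is n(2n−1).
Smallest index with value ≥ 1723: n = 30 (giving 1770).
Largest index with value ≤ 3514: n = 42 (giving 3486).
Indices 30 through 42: 13 terms.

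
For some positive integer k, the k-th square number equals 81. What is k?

We need n² = 81, so n = √81 = 9.
Check: 9² = 81. ✓

9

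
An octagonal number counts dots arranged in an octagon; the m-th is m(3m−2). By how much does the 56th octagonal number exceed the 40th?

56·(3·56 − 2) = 9296 and 40·(3·40 − 2) = 4720.
Difference: 9296 − 4720 = 4576.

4576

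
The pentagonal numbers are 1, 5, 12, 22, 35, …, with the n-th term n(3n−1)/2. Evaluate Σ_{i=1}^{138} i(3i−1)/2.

Σ i(3i−1)/2 = (3Σi² − Σi) / 2 over i = 1..138.
Σi = 9591 and Σi² = 885569.
(3·885569 − 1·9591) / 2 = 2647116/2 = 1323558.

1323558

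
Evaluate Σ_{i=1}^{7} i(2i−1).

Σ i(2i−1) = 2Σi² − Σi over i = 1..7.
Σi = 28 and Σi² = 140.
2·140 − 1·28 = 252.

252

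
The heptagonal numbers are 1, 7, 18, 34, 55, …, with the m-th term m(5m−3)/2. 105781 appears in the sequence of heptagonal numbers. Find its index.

Set n(5n−3)/2 = 105781, giving 5n² − 3n − 211562 = 0.
The discriminant is 9 + 40·105781 = 4231249, and √4231249 = 2057.
So n = (3 + 2057) / 10 = 2060/10 = 206.

206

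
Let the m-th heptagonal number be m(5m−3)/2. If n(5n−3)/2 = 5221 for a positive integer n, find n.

46

Set n(5n−3)/2 = 5221, giving 5n² − 3n − 10442 = 0.
The discriminant is 9 + 40·5221 = 208849, and √208849 = 457.
So n = (3 + 457) / 10 = 460/10 = 46.
Check: 46·(5·46 − 3)/2 = 5221. ✓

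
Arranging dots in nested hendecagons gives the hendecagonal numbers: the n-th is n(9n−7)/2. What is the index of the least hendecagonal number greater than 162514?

Solve n(9n−7)/2 > 162514 for integer n.
The largest n with value ≤ 162514 is 190 (since 161785 ≤ 162514 < 163496), so the first above is n = 191, value 163496.

191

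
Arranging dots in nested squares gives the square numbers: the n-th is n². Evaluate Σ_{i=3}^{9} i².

Σ_{i=3}^{9} i² = 285 − 5 = 280.

280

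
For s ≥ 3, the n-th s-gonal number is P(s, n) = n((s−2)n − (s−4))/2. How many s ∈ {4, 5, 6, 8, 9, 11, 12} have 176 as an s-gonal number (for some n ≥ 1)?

2

s = 4: P(4, 13) = 169 and P(4, 14) = 196; 176 is not s-gonal.
s = 5: P(5, 11) = 176. ✓
s = 6: P(6, 9) = 153 and P(6, 10) = 190; 176 is not s-gonal.
s = 8: P(8, 8) = 176. ✓
s = 9: P(9, 7) = 154 and P(9, 8) = 204; 176 is not s-gonal.
s = 11: P(11, 6) = 141 and P(11, 7) = 196; 176 is not s-gonal.
s = 12: P(12, 6) = 156 and P(12, 7) = 217; 176 is not s-gonal.
Hits: s ∈ {5, 8} → 2.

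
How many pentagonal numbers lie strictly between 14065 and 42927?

The n-th pentagonal number is n(3n−1)/2.
Smallest index with value > 14065: n = 98 (giving 14357).
Largest index with value < 42927: n = 169 (giving 42757).
Indices 98 through 169: 72 terms.

72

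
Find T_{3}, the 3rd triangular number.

3·4/2 = 12/2 = 6.

6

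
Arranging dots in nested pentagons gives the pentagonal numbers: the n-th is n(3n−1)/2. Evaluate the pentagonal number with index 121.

The 121st pentagonal number is n(3n−1)/2 with n = 121.
121·(3·121 − 1)/2 = 121·362/2 = 121·181 = 21901.

21901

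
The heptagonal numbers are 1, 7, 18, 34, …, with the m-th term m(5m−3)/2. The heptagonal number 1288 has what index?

Set n(5n−3)/2 = 1288, giving 5n² − 3n − 2576 = 0.
The discriminant is 9 + 40·1288 = 51529, and √51529 = 227.
So n = (3 + 227) / 10 = 230/10 = 23.

23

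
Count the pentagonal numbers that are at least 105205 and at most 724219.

431

The n-th pentagonal number is n(3n−1)/2.
Smallest index with value ≥ 105205: n = 265 (giving 105205).
Largest index with value ≤ 724219: n = 695 (giving 724190).
Indices 265 through 695: 431 terms.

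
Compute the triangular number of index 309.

The 309th triangular number is n(n+1)/2 with n = 309.
309·310/2 = 95790/2 = 47895.

47895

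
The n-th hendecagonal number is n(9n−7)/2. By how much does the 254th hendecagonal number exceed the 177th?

149072

254·(9·254 − 7)/2 = 289433 and 177·(9·177 − 7)/2 = 140361.
Difference: 289433 − 140361 = 149072.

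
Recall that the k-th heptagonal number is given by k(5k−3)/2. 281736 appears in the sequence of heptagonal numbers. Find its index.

336

Set n(5n−3)/2 = 281736, giving 5n² − 3n − 563472 = 0.
So n = (3 + 3357) / 10 = 3360/10 = 336.
Check: 336·(5·336 − 3)/2 = 281736. ✓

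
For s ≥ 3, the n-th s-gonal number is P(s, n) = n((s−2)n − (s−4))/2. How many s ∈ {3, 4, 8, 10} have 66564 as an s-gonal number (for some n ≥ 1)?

s = 3: P(3, 364) = 66430 and P(3, 365) = 66795; 66564 is not s-gonal.
s = 4: P(4, 258) = 66564. ✓
s = 8: P(8, 149) = 66305 and P(8, 150) = 67200; 66564 is not s-gonal.
s = 10: P(10, 129) = 66177 and P(10, 130) = 67210; 66564 is not s-gonal.
Hits: s ∈ {4} → 1.

1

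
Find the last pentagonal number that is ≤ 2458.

2380

Solve n(3n−1)/2 ≤ 2458 for integer n.
n = 40 gives 2380 ≤ 2458, while n = 41 gives 2501 > 2458; so the answer is 2380.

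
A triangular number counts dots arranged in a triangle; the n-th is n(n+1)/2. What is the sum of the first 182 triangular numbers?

1021384

Σ i(i+1)/2 = (Σi² + Σi) / 2 over i = 1..182.
Σi = 16653 and Σi² = 2026115.
(1·2026115 + 1·16653) / 2 = 2042768/2 = 1021384.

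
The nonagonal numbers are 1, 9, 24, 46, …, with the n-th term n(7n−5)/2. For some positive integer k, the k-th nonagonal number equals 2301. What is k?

26

Set n(7n−5)/2 = 2301, giving 7n² − 5n − 4602 = 0.
So n = (5 + 359) / 14 = 364/14 = 26.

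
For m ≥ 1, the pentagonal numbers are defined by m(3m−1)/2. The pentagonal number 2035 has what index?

37

Set n(3n−1)/2 = 2035, giving 3n² − n − 4070 = 0.
The discriminant is 1 + 24·2035 = 48841, and √48841 = 221.
So n = (1 + 221) / 6 = 222/6 = 37.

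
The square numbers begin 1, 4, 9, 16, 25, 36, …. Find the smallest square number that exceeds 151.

Solve n² > 151 for integer n.
The largest n with value ≤ 151 is 12 (since 144 ≤ 151 < 169), so the first above is n = 13, value 169.

169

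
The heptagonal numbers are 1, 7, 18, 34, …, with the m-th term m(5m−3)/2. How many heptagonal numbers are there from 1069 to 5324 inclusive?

The n-th heptagonal number is n(5n−3)/2.
Smallest index with value ≥ 1069: n = 21 (giving 1071).
Largest index with value ≤ 5324: n = 46 (giving 5221).
Indices 21 through 46: 26 terms.

26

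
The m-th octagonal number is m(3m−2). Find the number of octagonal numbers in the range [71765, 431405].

225

The n-th octagonal number is n(3n−2).
Smallest index with value ≥ 71765: n = 155 (giving 71765).
Largest index with value ≤ 431405: n = 379 (giving 430165).
Indices 155 through 379: 225 terms.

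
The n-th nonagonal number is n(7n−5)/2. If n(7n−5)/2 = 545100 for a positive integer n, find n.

395

Set n(7n−5)/2 = 545100, giving 7n² − 5n − 1090200 = 0.
The discriminant is 25 + 56·545100 = 30525625, and √30525625 = 5525.
So n = (5 + 5525) / 14 = 5530/14 = 395.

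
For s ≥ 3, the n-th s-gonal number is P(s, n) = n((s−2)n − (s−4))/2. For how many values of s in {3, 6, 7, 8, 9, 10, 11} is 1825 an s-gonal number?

1

s = 3: P(3, 59) = 1770 and P(3, 60) = 1830; 1825 is not s-gonal.
s = 6: P(6, 30) = 1770 and P(6, 31) = 1891; 1825 is not s-gonal.
s = 7: P(7, 27) = 1782 and P(7, 28) = 1918; 1825 is not s-gonal.
s = 8: P(8, 25) = 1825. ✓
s = 9: P(9, 23) = 1794 and P(9, 24) = 1956; 1825 is not s-gonal.
s = 10: P(10, 21) = 1701 and P(10, 22) = 1870; 1825 is not s-gonal.
s = 11: P(11, 20) = 1730 and P(11, 21) = 1911; 1825 is not s-gonal.
Hits: s ∈ {8} → 1.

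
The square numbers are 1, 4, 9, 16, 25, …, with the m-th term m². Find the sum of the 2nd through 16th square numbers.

1495

Σ_{i=2}^{16} i² = 1496 − 1 = 1495.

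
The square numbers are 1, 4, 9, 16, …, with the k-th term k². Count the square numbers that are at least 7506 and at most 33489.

The n-th square number is n².
Smallest index with value ≥ 7506: n = 87 (giving 7569).
Largest index with value ≤ 33489: n = 183 (giving 33489).
Indices 87 through 183: 97 terms.

97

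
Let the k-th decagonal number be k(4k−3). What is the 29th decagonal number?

The 29th decagonal number is n(4n−3) with n = 29.
29·(4·29 − 3) = 29·113 = 3277.

3277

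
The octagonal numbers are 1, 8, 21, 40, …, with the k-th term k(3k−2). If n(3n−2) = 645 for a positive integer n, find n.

Set n(3n−2) = 645, giving 3n² − 2n − 645 = 0.
The discriminant is 4 + 12·645 = 7744, and √7744 = 88.
So n = (2 + 88) / 6 = 90/6 = 15.

15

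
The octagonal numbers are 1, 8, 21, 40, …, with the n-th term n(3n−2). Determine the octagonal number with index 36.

3816

The 36th octagonal number is n(3n−2) with n = 36.
36·(3·36 − 2) = 36·106 = 3816.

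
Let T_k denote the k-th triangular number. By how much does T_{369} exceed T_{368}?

369

Consecutive triangular numbers differ by n: T_{369} − T_{368} = 369.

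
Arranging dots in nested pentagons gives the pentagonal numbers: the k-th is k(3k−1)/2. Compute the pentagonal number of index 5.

5·(3·5 − 1)/2 = 5·14/2 = 5·7 = 35.

35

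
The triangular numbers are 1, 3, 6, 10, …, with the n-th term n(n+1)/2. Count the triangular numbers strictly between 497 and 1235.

The n-th triangular number is n(n+1)/2.
Smallest index with value > 497: n = 32 (giving 528).
Largest index with value < 1235: n = 49 (giving 1225).
Indices 32 through 49: 18 terms.

18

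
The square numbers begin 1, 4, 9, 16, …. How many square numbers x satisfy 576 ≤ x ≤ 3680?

The n-th square number is n².
Smallest index with value ≥ 576: n = 24 (giving 576).
Largest index with value ≤ 3680: n = 60 (giving 3600).
Indices 24 through 60: 37 terms.

37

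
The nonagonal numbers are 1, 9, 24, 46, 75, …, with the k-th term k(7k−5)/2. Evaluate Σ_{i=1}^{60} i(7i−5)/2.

253760

Σ i(7i−5)/2 = (7Σi² − 5Σi) / 2 over i = 1..60.
Σi = 1830 and Σi² = 73810.
(7·73810 − 5·1830) / 2 = 507520/2 = 253760.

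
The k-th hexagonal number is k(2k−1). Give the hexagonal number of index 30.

30·(2·30 − 1) = 30·59 = 1770.

1770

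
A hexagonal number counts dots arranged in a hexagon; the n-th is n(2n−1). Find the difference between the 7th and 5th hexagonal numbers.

7·(2·7 − 1) = 91 and 5·(2·5 − 1) = 45.
Difference: 91 − 45 = 46.

46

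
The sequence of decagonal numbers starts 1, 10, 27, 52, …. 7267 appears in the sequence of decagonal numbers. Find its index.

43

Set n(4n−3) = 7267, giving 4n² − 3n − 7267 = 0.
The discriminant is 9 + 16·7267 = 116281, and √116281 = 341.
So n = (3 + 341) / 8 = 344/8 = 43.
Check: 43·(4·43 − 3) = 7267. ✓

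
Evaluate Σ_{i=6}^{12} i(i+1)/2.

329

Σ i(i+1)/2 = (Σi² + Σi) / 2 over i = 6..12.
Σi = 78 − 15 = 63 and Σi² = 650 − 55 = 595.
(1·595 + 1·63) / 2 = 658/2 = 329.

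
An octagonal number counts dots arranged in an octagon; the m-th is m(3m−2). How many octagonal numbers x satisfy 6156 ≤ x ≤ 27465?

The n-th octagonal number is n(3n−2).
Smallest index with value ≥ 6156: n = 46 (giving 6256).
Largest index with value ≤ 27465: n = 96 (giving 27456).
Indices 46 through 96: 51 terms.

51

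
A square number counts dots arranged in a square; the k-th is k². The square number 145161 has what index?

We need n² = 145161, so n = √145161 = 381.

381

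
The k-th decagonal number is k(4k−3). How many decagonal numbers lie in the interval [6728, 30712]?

The n-th decagonal number is n(4n−3).
Smallest index with value ≥ 6728: n = 42 (giving 6930).
Largest index with value ≤ 30712: n = 88 (giving 30712).
Indices 42 through 88: 47 terms.

47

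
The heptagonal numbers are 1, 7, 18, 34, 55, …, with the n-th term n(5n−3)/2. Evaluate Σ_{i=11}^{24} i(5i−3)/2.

10920

Σ i(5i−3)/2 = (5Σi² − 3Σi) / 2 over i = 11..24.
Σi = 300 − 55 = 245 and Σi² = 4900 − 385 = 4515.
(5·4515 − 3·245) / 2 = 21840/2 = 10920.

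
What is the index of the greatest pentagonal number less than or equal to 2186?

38

Solve n(3n−1)/2 ≤ 2186 for integer n.
n = 38 gives 2147 ≤ 2186, while n = 39 gives 2262 > 2186; so the answer is index 38.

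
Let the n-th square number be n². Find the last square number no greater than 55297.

Solve n² ≤ 55297 for integer n.
n = 235 gives 55225 ≤ 55297, while n = 236 gives 55696 > 55297; so the answer is 55225.

55225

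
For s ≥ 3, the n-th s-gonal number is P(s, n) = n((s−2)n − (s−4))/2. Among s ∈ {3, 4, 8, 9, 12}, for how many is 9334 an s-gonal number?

s = 3: P(3, 136) = 9316 and P(3, 137) = 9453; 9334 is not s-gonal.
s = 4: P(4, 96) = 9216 and P(4, 97) = 9409; 9334 is not s-gonal.
s = 8: P(8, 56) = 9296 and P(8, 57) = 9633; 9334 is not s-gonal.
s = 9: P(9, 52) = 9334. ✓
s = 12: P(12, 43) = 9073 and P(12, 44) = 9504; 9334 is not s-gonal.
Hits: s ∈ {9} → 1.

1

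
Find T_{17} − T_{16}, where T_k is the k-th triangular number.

17

Consecutive triangular numbers differ by n: T_{17} − T_{16} = 17.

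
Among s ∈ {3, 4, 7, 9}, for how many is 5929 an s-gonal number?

s = 3: P(3, 108) = 5886 and P(3, 109) = 5995; 5929 is not s-gonal.
s = 4: P(4, 77) = 5929. ✓
s = 7: P(7, 49) = 5929. ✓
s = 9: P(9, 41) = 5781 and P(9, 42) = 6069; 5929 is not s-gonal.
Hits: s ∈ {4, 7} → 2.

2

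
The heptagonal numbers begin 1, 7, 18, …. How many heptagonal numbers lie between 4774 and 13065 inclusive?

29

The n-th heptagonal number is n(5n−3)/2.
Smallest index with value ≥ 4774: n = 44 (giving 4774).
Largest index with value ≤ 13065: n = 72 (giving 12852).
Indices 44 through 72: 29 terms.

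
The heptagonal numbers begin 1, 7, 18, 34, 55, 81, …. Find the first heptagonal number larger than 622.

Solve n(5n−3)/2 > 622 for integer n.
The largest n with value ≤ 622 is 16 (since 616 ≤ 622 < 697), so the first above is n = 17, value 697.

697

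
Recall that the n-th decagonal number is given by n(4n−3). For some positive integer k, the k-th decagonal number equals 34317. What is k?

93

Set n(4n−3) = 34317, giving 4n² − 3n − 34317 = 0.
So n = (3 + 741) / 8 = 744/8 = 93.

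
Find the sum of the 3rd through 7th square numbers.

Σ_{i=3}^{7} i² = 140 − 5 = 135.

135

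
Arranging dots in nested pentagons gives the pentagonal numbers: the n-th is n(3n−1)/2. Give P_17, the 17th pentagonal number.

The 17th pentagonal number is n(3n−1)/2 with n = 17.
17·(3·17 − 1)/2 = 17·50/2 = 17·25 = 425.

425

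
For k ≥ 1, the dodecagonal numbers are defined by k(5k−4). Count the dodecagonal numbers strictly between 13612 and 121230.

The n-th dodecagonal number is n(5n−4).
Smallest index with value > 13612: n = 53 (giving 13833).
Largest index with value < 121230: n = 156 (giving 121056).
Indices 53 through 156: 104 terms.

104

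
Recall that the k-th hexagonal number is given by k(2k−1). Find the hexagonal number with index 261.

135981

The 261st hexagonal number is n(2n−1) with n = 261.
261·(2·261 − 1) = 261·521 = 135981.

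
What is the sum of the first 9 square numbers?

Σ_{i=1}^{9} i² = 9·10·19/6 = 285.

285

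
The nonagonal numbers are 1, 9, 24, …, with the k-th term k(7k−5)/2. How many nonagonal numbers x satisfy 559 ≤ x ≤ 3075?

18

The n-th nonagonal number is n(7n−5)/2.
Smallest index with value ≥ 559: n = 13 (giving 559).
Largest index with value ≤ 3075: n = 30 (giving 3075).
Indices 13 through 30: 18 terms.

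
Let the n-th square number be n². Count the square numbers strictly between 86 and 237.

The n-th square number is n².
Smallest index with value > 86: n = 10 (giving 100).
Largest index with value < 237: n = 15 (giving 225).
Indices 10 through 15: 6 terms.

6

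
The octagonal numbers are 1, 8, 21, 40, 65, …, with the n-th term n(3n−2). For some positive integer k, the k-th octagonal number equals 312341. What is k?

Set n(3n−2) = 312341, giving 3n² − 2n − 312341 = 0.
The discriminant is 4 + 12·312341 = 3748096, and √3748096 = 1936.
So n = (2 + 1936) / 6 = 1938/6 = 323.

323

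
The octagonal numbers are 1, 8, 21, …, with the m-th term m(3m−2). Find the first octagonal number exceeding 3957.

4033

Solve n(3n−2) > 3957 for integer n.
The largest n with value ≤ 3957 is 36 (since 3816 ≤ 3957 < 4033), so the first above is n = 37, value 4033.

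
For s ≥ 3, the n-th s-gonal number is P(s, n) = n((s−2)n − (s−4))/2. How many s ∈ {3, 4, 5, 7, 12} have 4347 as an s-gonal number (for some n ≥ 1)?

s = 3: P(3, 92) = 4278 and P(3, 93) = 4371; 4347 is not s-gonal.
s = 4: P(4, 65) = 4225 and P(4, 66) = 4356; 4347 is not s-gonal.
s = 5: P(5, 54) = 4347. ✓
s = 7: P(7, 42) = 4347. ✓
s = 12: P(12, 29) = 4089 and P(12, 30) = 4380; 4347 is not s-gonal.
Hits: s ∈ {5, 7} → 2.

2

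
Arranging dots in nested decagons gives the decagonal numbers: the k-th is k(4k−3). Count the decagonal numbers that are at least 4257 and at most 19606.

38

The n-th decagonal number is n(4n−3).
Smallest index with value ≥ 4257: n = 33 (giving 4257).
Largest index with value ≤ 19606: n = 70 (giving 19390).
Indices 33 through 70: 38 terms.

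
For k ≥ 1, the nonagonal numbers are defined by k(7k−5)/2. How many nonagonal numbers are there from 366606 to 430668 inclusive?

28

The n-th nonagonal number is n(7n−5)/2.
Smallest index with value ≥ 366606: n = 324 (giving 366606).
Largest index with value ≤ 430668: n = 351 (giving 430326).
Indices 324 through 351: 28 terms.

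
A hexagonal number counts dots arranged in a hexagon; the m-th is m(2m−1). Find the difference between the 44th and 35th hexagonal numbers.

44·(2·44 − 1) = 3828 and 35·(2·35 − 1) = 2415.
Difference: 3828 − 2415 = 1413.

1413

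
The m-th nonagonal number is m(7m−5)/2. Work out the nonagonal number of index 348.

The 348th nonagonal number is n(7n−5)/2 with n = 348.
348·(7·348 − 5)/2 = 348·2431/2 = 422994.

422994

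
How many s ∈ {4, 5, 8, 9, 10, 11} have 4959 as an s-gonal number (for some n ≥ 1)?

1

s = 4: P(4, 70) = 4900 and P(4, 71) = 5041; 4959 is not s-gonal.
s = 5: P(5, 57) = 4845 and P(5, 58) = 5017; 4959 is not s-gonal.
s = 8: P(8, 40) = 4720 and P(8, 41) = 4961; 4959 is not s-gonal.
s = 9: P(9, 38) = 4959. ✓
s = 10: P(10, 35) = 4795 and P(10, 36) = 5076; 4959 is not s-gonal.
s = 11: P(11, 33) = 4785 and P(11, 34) = 5083; 4959 is not s-gonal.
Hits: s ∈ {9} → 1.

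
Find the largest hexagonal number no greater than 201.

Solve n(2n−1) ≤ 201 for integer n.
n = 10 gives 190 ≤ 201, while n = 11 gives 231 > 201; so the answer is 190.

190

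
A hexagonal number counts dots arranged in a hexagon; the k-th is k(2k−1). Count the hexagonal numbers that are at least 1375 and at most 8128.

38

The n-th hexagonal number is n(2n−1).
Smallest index with value ≥ 1375: n = 27 (giving 1431).
Largest index with value ≤ 8128: n = 64 (giving 8128).
Indices 27 through 64: 38 terms.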